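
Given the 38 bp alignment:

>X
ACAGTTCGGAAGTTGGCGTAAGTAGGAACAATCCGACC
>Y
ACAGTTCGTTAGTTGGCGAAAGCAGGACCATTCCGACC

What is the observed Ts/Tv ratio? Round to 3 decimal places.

Transitions are A↔G and C↔T; transversions are all other mismatches.
Transitions: 1. Transversions: 5.
R = 1/5 = 0.200.

0.200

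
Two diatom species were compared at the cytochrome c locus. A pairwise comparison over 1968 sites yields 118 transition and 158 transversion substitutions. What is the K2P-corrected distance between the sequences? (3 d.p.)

0.155

P = 118/1968 ≈ 0.059959 and Q = 158/1968 ≈ 0.080285.
Under the Kimura two-parameter model, d = −½ ln(1 − 2P − Q) − ¼ ln(1 − 2Q).
1 − 2P − Q = 0.799797, giving −½ ln(0.799797) = 0.111699.
1 − 2Q = 0.83943, giving −¼ ln(0.83943) = 0.043758.
d = 0.111699 + 0.043758 = 0.155457.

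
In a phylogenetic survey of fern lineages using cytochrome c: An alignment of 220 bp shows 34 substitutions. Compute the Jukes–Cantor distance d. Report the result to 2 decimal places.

p = 34/220 ≈ 0.154545.
d = −(3/4) ln(1 − 4p/3) = −0.75 ln(1 − 0.20606) = −0.75 ln(0.79394)
  = −0.75 × (-0.230747) = 0.173060 substitutions/site.

0.17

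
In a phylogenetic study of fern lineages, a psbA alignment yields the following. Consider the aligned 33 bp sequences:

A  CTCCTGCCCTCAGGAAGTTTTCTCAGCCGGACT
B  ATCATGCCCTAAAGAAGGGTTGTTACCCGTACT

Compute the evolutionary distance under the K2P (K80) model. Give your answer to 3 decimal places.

Of 33 sites, 2 differences are transitions and 8 are transversions, so P = 2/33 ≈ 0.060606 and Q = 8/33 ≈ 0.242424.
Under the Kimura two-parameter model, d = −½ ln(1 − 2P − Q) − ¼ ln(1 − 2Q).
1 − 2P − Q = 0.636364, giving −½ ln(0.636364) = 0.225992.
1 − 2Q = 0.515152, giving −¼ ln(0.515152) = 0.165823.
d = 0.225992 + 0.165823 = 0.391815.

0.392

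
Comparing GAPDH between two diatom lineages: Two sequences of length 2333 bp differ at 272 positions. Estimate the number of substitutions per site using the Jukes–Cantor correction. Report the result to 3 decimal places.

p = 272/2333 ≈ 0.116588.
d = −(3/4) ln(1 − 4p/3) = −0.75 ln(1 − 0.155451) = −0.75 ln(0.844549)
  = −0.75 × (-0.168953) = 0.126715 substitutions/site.

0.127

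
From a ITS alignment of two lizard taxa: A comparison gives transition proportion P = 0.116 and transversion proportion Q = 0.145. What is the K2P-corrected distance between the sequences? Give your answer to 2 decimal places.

Under the Kimura two-parameter model, d = −½ ln(1 − 2P − Q) − ¼ ln(1 − 2Q).
1 − 2P − Q = 0.623, giving −½ ln(0.623) = 0.236604.
1 − 2Q = 0.71, giving −¼ ln(0.71) = 0.085623.
d = 0.236604 + 0.085623 = 0.322227.

0.32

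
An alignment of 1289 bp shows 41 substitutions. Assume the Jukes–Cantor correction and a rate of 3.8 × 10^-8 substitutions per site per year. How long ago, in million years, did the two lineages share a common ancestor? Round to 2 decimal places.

0.43

p = 41/1289 ≈ 0.031808.
d = −(3/4) ln(1 − 4p/3) = −0.75 ln(1 − 0.042411) = −0.75 ln(0.957589)
  = −0.75 × (-0.043337) = 0.032503 substitutions/site.
Under a molecular clock d = 2μt, so t = d/(2μ) = 0.032503 / (2 × 3.8 × 10^-8) = 0.43 million years.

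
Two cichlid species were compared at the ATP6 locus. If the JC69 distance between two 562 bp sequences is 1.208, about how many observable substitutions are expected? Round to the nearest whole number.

337

Invert JC69: p = (3/4)(1 − e^(−4d/3)) = 0.75 × (1 − e^(-1.610667)) = 0.75 × (1 − 0.199754) = 0.600185.
Expected differing sites = pL ≈ 0.600185 × 562 = 337.30397 ≈ 337.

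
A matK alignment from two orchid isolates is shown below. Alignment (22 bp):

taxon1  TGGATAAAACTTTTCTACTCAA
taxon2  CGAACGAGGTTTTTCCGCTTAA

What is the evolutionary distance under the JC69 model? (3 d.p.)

The sequences differ at 10 of 22 sites (1, 3, 5, 6, 8, 9, 10, 16, 17, 20), so p = 10/22 ≈ 0.454545.
d = −(3/4) ln(1 − 4p/3) = −0.75 ln(1 − 0.60606) = −0.75 ln(0.39394)
  = −0.75 × (-0.931557) = 0.698668 substitutions/site.

0.699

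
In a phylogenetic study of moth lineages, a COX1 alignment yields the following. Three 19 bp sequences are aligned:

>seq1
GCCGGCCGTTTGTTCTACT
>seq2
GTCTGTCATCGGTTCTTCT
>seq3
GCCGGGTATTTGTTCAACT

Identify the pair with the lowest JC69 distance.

seq1–seq2: 7/19 differ, p = 0.368, d = 0.507.
seq1–seq3: 4/19 differ, p = 0.211, d = 0.247.
seq2–seq3: 8/19 differ, p = 0.421, d = 0.618.
The smallest distance is between seq1 and seq3.

seq1 and seq3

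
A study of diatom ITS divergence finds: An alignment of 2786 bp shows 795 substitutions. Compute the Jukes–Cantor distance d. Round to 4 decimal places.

p = 795/2786 ≈ 0.285355.
d = −(3/4) ln(1 − 4p/3) = −0.75 ln(1 − 0.380473) = −0.75 ln(0.619527)
  = −0.75 × (-0.478799) = 0.359099 substitutions/site.

0.3591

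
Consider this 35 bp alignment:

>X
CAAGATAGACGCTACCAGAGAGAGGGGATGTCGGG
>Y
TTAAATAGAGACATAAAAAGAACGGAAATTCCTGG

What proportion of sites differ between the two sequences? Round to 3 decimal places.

The sequences differ at 17 of 35 positions.
p = 17/35 = 0.485714… ≈ 0.486 (to 3 d.p.).

0.486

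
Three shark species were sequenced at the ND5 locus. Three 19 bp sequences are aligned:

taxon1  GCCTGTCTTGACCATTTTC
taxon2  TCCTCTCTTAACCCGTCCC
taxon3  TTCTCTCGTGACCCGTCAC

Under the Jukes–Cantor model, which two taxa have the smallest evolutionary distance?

taxon2 and taxon3

taxon1–taxon2: 7/19 differ, p = 0.368, d = 0.507.
taxon1–taxon3: 8/19 differ, p = 0.421, d = 0.618.
taxon2–taxon3: 4/19 differ, p = 0.211, d = 0.247.
The smallest distance is between taxon2 and taxon3.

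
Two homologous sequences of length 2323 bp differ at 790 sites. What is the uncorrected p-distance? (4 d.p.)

p = 790/2323 = 0.340077… ≈ 0.3401 (to 4 d.p.).

0.3401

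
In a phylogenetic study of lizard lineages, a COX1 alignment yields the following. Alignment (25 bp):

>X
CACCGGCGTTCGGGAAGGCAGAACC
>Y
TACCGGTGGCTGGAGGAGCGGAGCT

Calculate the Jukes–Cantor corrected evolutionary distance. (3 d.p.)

The sequences differ at 12 of 25 sites, so p = 12/25 = 0.48.
d = −(3/4) ln(1 − 4p/3) = −0.75 ln(1 − 0.64) = −0.75 ln(0.36)
  = −0.75 × (-1.021651) = 0.766238 substitutions/site.

0.766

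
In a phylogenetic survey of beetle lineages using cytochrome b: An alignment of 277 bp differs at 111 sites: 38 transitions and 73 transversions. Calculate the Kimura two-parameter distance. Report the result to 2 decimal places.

P = 38/277 ≈ 0.137184 and Q = 73/277 ≈ 0.263538.
Under the Kimura two-parameter model, d = −½ ln(1 − 2P − Q) − ¼ ln(1 − 2Q).
1 − 2P − Q = 0.462094, giving −½ ln(0.462094) = 0.385993.
1 − 2Q = 0.472924, giving −¼ ln(0.472924) = 0.187205.
d = 0.385993 + 0.187205 = 0.573198.

0.57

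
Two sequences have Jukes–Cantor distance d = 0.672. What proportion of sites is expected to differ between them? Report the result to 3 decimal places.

p = (3/4)(1 − e^(−4d/3)) = 0.75 × (1 − e^(-0.896)) = 0.75 × (1 − 0.408199) = 0.443851.

0.444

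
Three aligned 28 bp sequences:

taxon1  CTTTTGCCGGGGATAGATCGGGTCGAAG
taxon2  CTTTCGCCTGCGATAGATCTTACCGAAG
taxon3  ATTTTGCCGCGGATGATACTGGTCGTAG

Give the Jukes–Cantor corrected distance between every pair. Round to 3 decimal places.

taxon1–taxon2: 7/28 sites differ → p = 0.25, d = −0.75 ln(1 − 0.333333) = 0.304098 ≈ 0.304.
taxon1–taxon3: 8/28 sites differ → p ≈ 0.285714, d = −0.75 ln(1 − 0.380952) = 0.359679 ≈ 0.360.
taxon2–taxon3: 13/28 sites differ → p ≈ 0.464286, d = −0.75 ln(1 − 0.619048) = 0.723811 ≈ 0.724.

d(taxon1,taxon2) = 0.304, d(taxon1,taxon3) = 0.360, d(taxon2,taxon3) = 0.724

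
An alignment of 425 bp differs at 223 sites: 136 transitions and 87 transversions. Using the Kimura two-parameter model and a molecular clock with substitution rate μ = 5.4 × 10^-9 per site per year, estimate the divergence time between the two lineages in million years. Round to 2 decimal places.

98.41

P = 136/425 = 0.32 and Q = 87/425 ≈ 0.204706.
Under the Kimura two-parameter model, d = −½ ln(1 − 2P − Q) − ¼ ln(1 − 2Q).
1 − 2P − Q = 0.155294, giving −½ ln(0.155294) = 0.931218.
1 − 2Q = 0.590588, giving −¼ ln(0.590588) = 0.131659.
d = 0.931218 + 0.131659 = 1.062877.
Under a molecular clock d = 2μt, so t = d/(2μ) = 1.062877 / (2 × 5.4 × 10^-9) = 98.41 million years.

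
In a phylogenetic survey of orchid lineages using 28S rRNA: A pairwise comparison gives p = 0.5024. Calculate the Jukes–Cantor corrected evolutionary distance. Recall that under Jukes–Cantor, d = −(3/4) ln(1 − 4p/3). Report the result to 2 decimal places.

d = −(3/4) ln(1 − 4p/3) = −0.75 ln(1 − 0.669867) = −0.75 ln(0.330133)
  = −0.75 × (-1.108260) = 0.831195 substitutions/site.

0.83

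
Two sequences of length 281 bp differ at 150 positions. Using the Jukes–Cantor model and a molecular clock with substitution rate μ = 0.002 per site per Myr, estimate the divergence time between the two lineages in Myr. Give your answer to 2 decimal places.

p = 150/281 ≈ 0.533808.
d = −(3/4) ln(1 − 4p/3) = −0.75 ln(1 − 0.711744) = −0.75 ln(0.288256)
  = −0.75 × (-1.243906) = 0.932930 substitutions/site.
Under a molecular clock d = 2μt, so t = d/(2μ) = 0.932930 / (2 × 0.002) = 233.23 Myr.

233.23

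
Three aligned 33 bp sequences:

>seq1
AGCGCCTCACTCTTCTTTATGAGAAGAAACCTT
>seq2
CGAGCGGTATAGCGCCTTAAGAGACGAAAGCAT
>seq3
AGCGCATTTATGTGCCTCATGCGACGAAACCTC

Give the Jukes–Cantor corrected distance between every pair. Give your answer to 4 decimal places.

d(seq1,seq2) = 0.6987, d(seq1,seq3) = 0.4408, d(seq2,seq3) = 0.6254

seq1–seq2: 15/33 sites differ → p ≈ 0.454545, d = −0.75 ln(1 − 0.60606) = 0.698667 ≈ 0.6987.
seq1–seq3: 11/33 sites differ → p ≈ 0.333333, d = −0.75 ln(1 − 0.444444) = 0.440839 ≈ 0.4408.
seq2–seq3: 14/33 sites differ → p ≈ 0.424242, d = −0.75 ln(1 − 0.565656) = 0.625439 ≈ 0.6254.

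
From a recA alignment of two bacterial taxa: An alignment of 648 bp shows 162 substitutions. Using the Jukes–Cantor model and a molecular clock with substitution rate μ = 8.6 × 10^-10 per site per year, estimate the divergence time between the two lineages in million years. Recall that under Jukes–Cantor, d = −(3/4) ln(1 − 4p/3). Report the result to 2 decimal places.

176.80

p = 162/648 = 0.25.
d = −(3/4) ln(1 − 4p/3) = −0.75 ln(1 − 0.333333) = −0.75 ln(0.666667)
  = −0.75 × (-0.405465) = 0.304099 substitutions/site.
Under a molecular clock d = 2μt, so t = d/(2μ) = 0.304099 / (2 × 8.6 × 10^-10) = 176.80 million years.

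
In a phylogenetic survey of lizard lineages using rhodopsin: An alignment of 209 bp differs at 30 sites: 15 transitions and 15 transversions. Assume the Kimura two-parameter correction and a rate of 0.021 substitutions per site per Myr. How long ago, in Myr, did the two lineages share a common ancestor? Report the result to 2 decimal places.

P = 15/209 ≈ 0.07177 and Q = 15/209 ≈ 0.07177.
Under the Kimura two-parameter model, d = −½ ln(1 − 2P − Q) − ¼ ln(1 − 2Q).
1 − 2P − Q = 0.78469, giving −½ ln(0.78469) = 0.121233.
1 − 2Q = 0.85646, giving −¼ ln(0.85646) = 0.038737.
d = 0.121233 + 0.038737 = 0.159970.
Under a molecular clock d = 2μt, so t = d/(2μ) = 0.159970 / (2 × 0.021) = 3.81 Myr.

3.81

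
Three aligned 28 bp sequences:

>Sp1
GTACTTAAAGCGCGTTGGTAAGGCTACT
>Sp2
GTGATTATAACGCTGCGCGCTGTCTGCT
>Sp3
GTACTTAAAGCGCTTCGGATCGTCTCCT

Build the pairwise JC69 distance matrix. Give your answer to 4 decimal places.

Sp1–Sp2: 13/28 sites differ → p ≈ 0.464286, d = −0.75 ln(1 − 0.619048) = 0.723811 ≈ 0.7238.
Sp1–Sp3: 7/28 sites differ → p = 0.25, d = −0.75 ln(1 − 0.333333) = 0.304098 ≈ 0.3041.
Sp2–Sp3: 10/28 sites differ → p ≈ 0.357143, d = −0.75 ln(1 − 0.476191) = 0.484971 ≈ 0.4850.

d(Sp1,Sp2) = 0.7238, d(Sp1,Sp3) = 0.3041, d(Sp2,Sp3) = 0.4850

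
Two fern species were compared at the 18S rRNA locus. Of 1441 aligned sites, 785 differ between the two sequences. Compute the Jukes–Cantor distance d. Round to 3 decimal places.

p = 785/1441 ≈ 0.544761.
d = −(3/4) ln(1 − 4p/3) = −0.75 ln(1 − 0.726348) = −0.75 ln(0.273652)
  = −0.75 × (-1.295898) = 0.971924 substitutions/site.

0.972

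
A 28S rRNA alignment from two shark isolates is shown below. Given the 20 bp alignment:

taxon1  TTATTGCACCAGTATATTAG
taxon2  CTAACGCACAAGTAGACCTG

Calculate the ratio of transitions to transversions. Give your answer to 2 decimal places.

Transitions are A↔G and C↔T; transversions are all other mismatches.
Transitions: 4. Transversions: 4.
R = 4/4 = 1.00.

1.00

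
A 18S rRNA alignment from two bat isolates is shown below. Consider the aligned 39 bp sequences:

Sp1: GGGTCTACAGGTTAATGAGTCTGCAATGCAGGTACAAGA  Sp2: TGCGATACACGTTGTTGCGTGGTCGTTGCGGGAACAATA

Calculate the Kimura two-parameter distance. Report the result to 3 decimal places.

0.609

Of 39 sites, 3 differences are transitions and 13 are transversions, so P = 3/39 ≈ 0.076923 and Q = 13/39 ≈ 0.333333.
Under the Kimura two-parameter model, d = −½ ln(1 − 2P − Q) − ¼ ln(1 − 2Q).
1 − 2P − Q = 0.512821, giving −½ ln(0.512821) = 0.333914.
1 − 2Q = 0.333334, giving −¼ ln(0.333334) = 0.274653.
d = 0.333914 + 0.274653 = 0.608567.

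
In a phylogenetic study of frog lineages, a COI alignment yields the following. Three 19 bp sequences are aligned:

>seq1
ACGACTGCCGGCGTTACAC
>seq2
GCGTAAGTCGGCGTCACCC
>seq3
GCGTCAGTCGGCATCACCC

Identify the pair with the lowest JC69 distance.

seq2 and seq3

seq1–seq2: 7/19 differ, p = 0.368, d = 0.507.
seq1–seq3: 7/19 differ, p = 0.368, d = 0.507.
seq2–seq3: 2/19 differ, p = 0.105, d = 0.113.
The smallest distance is between seq2 and seq3.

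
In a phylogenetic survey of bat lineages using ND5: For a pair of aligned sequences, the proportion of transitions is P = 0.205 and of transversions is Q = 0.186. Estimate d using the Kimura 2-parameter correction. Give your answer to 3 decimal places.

Under the Kimura two-parameter model, d = −½ ln(1 − 2P − Q) − ¼ ln(1 − 2Q).
1 − 2P − Q = 0.404, giving −½ ln(0.404) = 0.453170.
1 − 2Q = 0.628, giving −¼ ln(0.628) = 0.116304.
d = 0.453170 + 0.116304 = 0.569474.

0.569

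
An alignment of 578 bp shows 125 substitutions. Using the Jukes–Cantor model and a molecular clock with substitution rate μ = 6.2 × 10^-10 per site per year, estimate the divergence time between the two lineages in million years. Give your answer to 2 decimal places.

p = 125/578 ≈ 0.216263.
d = −(3/4) ln(1 − 4p/3) = −0.75 ln(1 − 0.288351) = −0.75 ln(0.711649)
  = −0.75 × (-0.340170) = 0.255128 substitutions/site.
Under a molecular clock d = 2μt, so t = d/(2μ) = 0.255128 / (2 × 6.2 × 10^-10) = 205.75 million years.

205.75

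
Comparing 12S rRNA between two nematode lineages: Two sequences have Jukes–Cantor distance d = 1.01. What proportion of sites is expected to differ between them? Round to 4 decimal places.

p = (3/4)(1 − e^(−4d/3)) = 0.75 × (1 − e^(-1.346667)) = 0.75 × (1 − 0.260106) = 0.554921.

0.5549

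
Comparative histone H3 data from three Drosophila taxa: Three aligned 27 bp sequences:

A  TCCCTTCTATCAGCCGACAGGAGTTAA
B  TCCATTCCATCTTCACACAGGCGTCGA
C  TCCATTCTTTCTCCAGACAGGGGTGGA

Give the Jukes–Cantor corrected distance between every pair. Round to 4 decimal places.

A–B: 9/27 sites differ → p ≈ 0.333333, d = −0.75 ln(1 − 0.444444) = 0.440839 ≈ 0.4408.
A–C: 8/27 sites differ → p ≈ 0.296296, d = −0.75 ln(1 − 0.395061) = 0.376971 ≈ 0.3770.
B–C: 6/27 sites differ → p ≈ 0.222222, d = −0.75 ln(1 − 0.296296) = 0.263548 ≈ 0.2635.

d(A,B) = 0.4408, d(A,C) = 0.3770, d(B,C) = 0.2635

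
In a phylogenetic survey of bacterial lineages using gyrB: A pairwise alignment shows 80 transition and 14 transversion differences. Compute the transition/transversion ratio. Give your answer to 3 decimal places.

R = 80/14 = 5.714285… ≈ 5.714 (to 3 d.p.).

5.714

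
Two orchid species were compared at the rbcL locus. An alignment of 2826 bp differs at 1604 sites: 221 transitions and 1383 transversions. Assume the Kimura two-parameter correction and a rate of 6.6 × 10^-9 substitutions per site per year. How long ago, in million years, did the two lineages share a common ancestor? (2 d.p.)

112.27

P = 221/2826 ≈ 0.078202 and Q = 1383/2826 ≈ 0.489384.
Under the Kimura two-parameter model, d = −½ ln(1 − 2P − Q) − ¼ ln(1 − 2Q).
1 − 2P − Q = 0.354212, giving −½ ln(0.354212) = 0.518930.
1 − 2Q = 0.021232, giving −¼ ln(0.021232) = 0.963061.
d = 0.518930 + 0.963061 = 1.481991.
Under a molecular clock d = 2μt, so t = d/(2μ) = 1.481991 / (2 × 6.6 × 10^-9) = 112.27 million years.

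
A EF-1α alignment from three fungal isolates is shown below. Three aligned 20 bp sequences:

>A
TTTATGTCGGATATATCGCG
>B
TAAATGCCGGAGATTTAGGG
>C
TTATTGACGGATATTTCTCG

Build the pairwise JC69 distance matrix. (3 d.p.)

d(A,B) = 0.471, d(A,C) = 0.304, d(B,C) = 0.471

A–B: 7/20 sites differ → p = 0.35, d = −0.75 ln(1 − 0.466667) = 0.471457 ≈ 0.471.
A–C: 5/20 sites differ → p = 0.25, d = −0.75 ln(1 − 0.333333) = 0.304098 ≈ 0.304.
B–C: 7/20 sites differ → p = 0.35, d = −0.75 ln(1 − 0.466667) = 0.471457 ≈ 0.471.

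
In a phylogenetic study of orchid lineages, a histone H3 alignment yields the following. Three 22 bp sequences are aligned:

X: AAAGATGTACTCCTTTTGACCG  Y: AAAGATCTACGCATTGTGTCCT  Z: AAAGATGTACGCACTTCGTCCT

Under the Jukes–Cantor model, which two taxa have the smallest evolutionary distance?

X–Y: 6/22 differ, p = 0.273, d = 0.339.
X–Z: 6/22 differ, p = 0.273, d = 0.339.
Y–Z: 4/22 differ, p = 0.182, d = 0.208.
The smallest distance is between Y and Z.

Y and Z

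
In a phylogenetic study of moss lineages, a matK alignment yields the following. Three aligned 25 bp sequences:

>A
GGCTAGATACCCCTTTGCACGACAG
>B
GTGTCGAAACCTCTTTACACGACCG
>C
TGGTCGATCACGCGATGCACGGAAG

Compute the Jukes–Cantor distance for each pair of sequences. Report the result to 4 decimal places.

A–B: 7/25 sites differ → p = 0.28, d = −0.75 ln(1 − 0.373333) = 0.350505 ≈ 0.3505.
A–C: 10/25 sites differ → p = 0.4, d = −0.75 ln(1 − 0.533333) = 0.571605 ≈ 0.5716.
B–C: 12/25 sites differ → p = 0.48, d = −0.75 ln(1 − 0.64) = 0.766238 ≈ 0.7662.

d(A,B) = 0.3505, d(A,C) = 0.5716, d(B,C) = 0.7662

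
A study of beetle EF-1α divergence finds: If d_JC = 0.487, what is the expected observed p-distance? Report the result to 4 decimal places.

p = (3/4)(1 − e^(−4d/3)) = 0.75 × (1 − e^(-0.649333)) = 0.75 × (1 − 0.522394) = 0.358205.

0.3582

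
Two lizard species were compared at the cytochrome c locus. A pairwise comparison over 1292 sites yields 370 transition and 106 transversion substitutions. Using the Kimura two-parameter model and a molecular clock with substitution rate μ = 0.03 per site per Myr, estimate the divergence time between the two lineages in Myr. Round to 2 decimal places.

P = 370/1292 ≈ 0.286378 and Q = 106/1292 ≈ 0.082043.
Under the Kimura two-parameter model, d = −½ ln(1 − 2P − Q) − ¼ ln(1 − 2Q).
1 − 2P − Q = 0.345201, giving −½ ln(0.345201) = 0.531814.
1 − 2Q = 0.835914, giving −¼ ln(0.835914) = 0.044807.
d = 0.531814 + 0.044807 = 0.576621.
Under a molecular clock d = 2μt, so t = d/(2μ) = 0.576621 / (2 × 0.03) = 9.61 Myr.

9.61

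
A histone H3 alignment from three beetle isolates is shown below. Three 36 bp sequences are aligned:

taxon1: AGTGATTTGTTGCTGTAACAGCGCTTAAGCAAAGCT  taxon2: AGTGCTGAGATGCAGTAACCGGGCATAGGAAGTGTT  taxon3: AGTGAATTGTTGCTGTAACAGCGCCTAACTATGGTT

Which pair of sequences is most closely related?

taxon1–taxon2: 13/36 differ, p = 0.361, d = 0.493.
taxon1–taxon3: 7/36 differ, p = 0.194, d = 0.225.
taxon2–taxon3: 14/36 differ, p = 0.389, d = 0.548.
The smallest distance is between taxon1 and taxon3.

taxon1 and taxon3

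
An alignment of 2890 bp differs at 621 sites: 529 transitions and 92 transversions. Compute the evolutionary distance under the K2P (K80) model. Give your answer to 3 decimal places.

P = 529/2890 ≈ 0.183045 and Q = 92/2890 ≈ 0.031834.
Under the Kimura two-parameter model, d = −½ ln(1 − 2P − Q) − ¼ ln(1 − 2Q).
1 − 2P − Q = 0.602076, giving −½ ln(0.602076) = 0.253686.
1 − 2Q = 0.936332, giving −¼ ln(0.936332) = 0.016446.
d = 0.253686 + 0.016446 = 0.270132.

0.270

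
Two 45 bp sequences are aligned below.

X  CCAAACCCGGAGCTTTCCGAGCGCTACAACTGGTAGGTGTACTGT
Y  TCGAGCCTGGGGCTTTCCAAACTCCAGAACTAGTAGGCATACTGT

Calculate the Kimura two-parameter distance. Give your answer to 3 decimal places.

0.404

Of 45 sites, 11 differences are transitions and 2 are transversions, so P = 11/45 ≈ 0.244444 and Q = 2/45 ≈ 0.044444.
Under the Kimura two-parameter model, d = −½ ln(1 − 2P − Q) − ¼ ln(1 − 2Q).
1 − 2P − Q = 0.466668, giving −½ ln(0.466668) = 0.381069.
1 − 2Q = 0.911112, giving −¼ ln(0.911112) = 0.023272.
d = 0.381069 + 0.023272 = 0.404341.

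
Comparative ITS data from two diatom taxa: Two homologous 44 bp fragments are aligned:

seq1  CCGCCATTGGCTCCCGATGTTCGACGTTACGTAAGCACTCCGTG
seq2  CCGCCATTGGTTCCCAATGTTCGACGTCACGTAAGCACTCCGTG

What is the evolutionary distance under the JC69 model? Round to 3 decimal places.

0.071

The sequences differ at 3 of 44 sites (11, 16, 28), so p = 3/44 ≈ 0.068182.
d = −(3/4) ln(1 − 4p/3) = −0.75 ln(1 − 0.090909) = −0.75 ln(0.909091)
  = −0.75 × (-0.095310) = 0.071483 substitutions/site.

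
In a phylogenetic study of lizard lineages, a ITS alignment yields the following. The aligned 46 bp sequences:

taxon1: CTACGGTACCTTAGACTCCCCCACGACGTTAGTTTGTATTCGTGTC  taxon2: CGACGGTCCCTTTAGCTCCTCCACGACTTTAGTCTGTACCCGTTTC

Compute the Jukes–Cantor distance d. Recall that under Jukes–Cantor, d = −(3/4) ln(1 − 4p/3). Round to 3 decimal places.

0.288

The sequences differ at 11 of 46 sites, so p = 11/46 ≈ 0.23913.
d = −(3/4) ln(1 − 4p/3) = −0.75 ln(1 − 0.31884) = −0.75 ln(0.68116)
  = −0.75 × (-0.383958) = 0.287969 substitutions/site.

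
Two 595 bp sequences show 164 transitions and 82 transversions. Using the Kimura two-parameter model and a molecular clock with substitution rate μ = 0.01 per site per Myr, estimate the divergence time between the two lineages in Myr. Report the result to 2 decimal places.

P = 164/595 ≈ 0.27563 and Q = 82/595 ≈ 0.137815.
Under the Kimura two-parameter model, d = −½ ln(1 − 2P − Q) − ¼ ln(1 − 2Q).
1 − 2P − Q = 0.310925, giving −½ ln(0.310925) = 0.584102.
1 − 2Q = 0.72437, giving −¼ ln(0.72437) = 0.080613.
d = 0.584102 + 0.080613 = 0.664715.
Under a molecular clock d = 2μt, so t = d/(2μ) = 0.664715 / (2 × 0.01) = 33.24 Myr.

33.24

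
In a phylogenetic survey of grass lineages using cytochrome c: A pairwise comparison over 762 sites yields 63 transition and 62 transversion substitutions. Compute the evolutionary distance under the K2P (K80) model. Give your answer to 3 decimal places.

P = 63/762 ≈ 0.082677 and Q = 62/762 ≈ 0.081365.
Under the Kimura two-parameter model, d = −½ ln(1 − 2P − Q) − ¼ ln(1 − 2Q).
1 − 2P − Q = 0.753281, giving −½ ln(0.753281) = 0.141658.
1 − 2Q = 0.83727, giving −¼ ln(0.83727) = 0.044402.
d = 0.141658 + 0.044402 = 0.186060.

0.186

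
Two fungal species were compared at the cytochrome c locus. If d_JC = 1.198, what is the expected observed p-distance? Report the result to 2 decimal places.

0.60

p = (3/4)(1 − e^(−4d/3)) = 0.75 × (1 − e^(-1.597333)) = 0.75 × (1 − 0.202436) = 0.598173.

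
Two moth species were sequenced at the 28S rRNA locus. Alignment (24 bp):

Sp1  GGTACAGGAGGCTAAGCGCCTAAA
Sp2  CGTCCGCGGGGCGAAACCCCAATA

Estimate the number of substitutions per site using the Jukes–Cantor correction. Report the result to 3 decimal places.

0.608

The sequences differ at 10 of 24 sites (1, 4, 6, 7, 9, 13, 16, 18, 21, 23), so p = 10/24 ≈ 0.416667.
d = −(3/4) ln(1 − 4p/3) = −0.75 ln(1 − 0.555556) = −0.75 ln(0.444444)
  = −0.75 × (-0.810931) = 0.608198 substitutions/site.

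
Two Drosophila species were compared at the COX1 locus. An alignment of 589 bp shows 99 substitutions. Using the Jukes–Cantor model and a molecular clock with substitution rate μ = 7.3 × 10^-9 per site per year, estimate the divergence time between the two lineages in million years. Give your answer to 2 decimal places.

13.03

p = 99/589 ≈ 0.168081.
d = −(3/4) ln(1 − 4p/3) = −0.75 ln(1 − 0.224108) = −0.75 ln(0.775892)
  = −0.75 × (-0.253742) = 0.190307 substitutions/site.
Under a molecular clock d = 2μt, so t = d/(2μ) = 0.190307 / (2 × 7.3 × 10^-9) = 13.03 million years.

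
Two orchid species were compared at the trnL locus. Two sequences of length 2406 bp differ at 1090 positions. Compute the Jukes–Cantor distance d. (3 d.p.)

p = 1090/2406 ≈ 0.453034.
d = −(3/4) ln(1 − 4p/3) = −0.75 ln(1 − 0.604045) = −0.75 ln(0.395955)
  = −0.75 × (-0.926455) = 0.694841 substitutions/site.

0.695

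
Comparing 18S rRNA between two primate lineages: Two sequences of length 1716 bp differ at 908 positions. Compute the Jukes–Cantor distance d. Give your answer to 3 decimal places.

p = 908/1716 ≈ 0.529138.
d = −(3/4) ln(1 − 4p/3) = −0.75 ln(1 − 0.705517) = −0.75 ln(0.294483)
  = −0.75 × (-1.222534) = 0.916901 substitutions/site.

0.917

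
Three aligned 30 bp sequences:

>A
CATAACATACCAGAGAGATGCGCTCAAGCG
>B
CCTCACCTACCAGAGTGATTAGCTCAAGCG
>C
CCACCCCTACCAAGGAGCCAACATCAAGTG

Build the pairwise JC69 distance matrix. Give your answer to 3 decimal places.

d(A,B) = 0.233, d(A,C) = 0.730, d(B,C) = 0.503

A–B: 6/30 sites differ → p = 0.2, d = −0.75 ln(1 − 0.266667) = 0.232617 ≈ 0.233.
A–C: 14/30 sites differ → p ≈ 0.466667, d = −0.75 ln(1 − 0.622223) = 0.730088 ≈ 0.730.
B–C: 11/30 sites differ → p ≈ 0.366667, d = −0.75 ln(1 − 0.488889) = 0.503376 ≈ 0.503.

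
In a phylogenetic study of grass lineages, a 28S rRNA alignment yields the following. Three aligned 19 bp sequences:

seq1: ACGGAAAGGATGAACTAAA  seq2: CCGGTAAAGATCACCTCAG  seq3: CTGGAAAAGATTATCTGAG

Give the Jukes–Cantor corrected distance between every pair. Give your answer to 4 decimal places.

seq1–seq2: 7/19 sites differ → p ≈ 0.368421, d = −0.75 ln(1 − 0.491228) = 0.506816 ≈ 0.5068.
seq1–seq3: 7/19 sites differ → p ≈ 0.368421, d = −0.75 ln(1 − 0.491228) = 0.506816 ≈ 0.5068.
seq2–seq3: 5/19 sites differ → p ≈ 0.263158, d = −0.75 ln(1 − 0.350877) = 0.324100 ≈ 0.3241.

d(seq1,seq2) = 0.5068, d(seq1,seq3) = 0.5068, d(seq2,seq3) = 0.3241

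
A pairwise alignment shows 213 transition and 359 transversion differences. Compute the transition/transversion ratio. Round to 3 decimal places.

R = 213/359 = 0.593314… ≈ 0.593 (to 3 d.p.).

0.593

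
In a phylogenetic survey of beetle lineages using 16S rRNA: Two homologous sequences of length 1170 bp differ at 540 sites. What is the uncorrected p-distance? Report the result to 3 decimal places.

0.462

p = 540/1170 = 0.461538… ≈ 0.462 (to 3 d.p.).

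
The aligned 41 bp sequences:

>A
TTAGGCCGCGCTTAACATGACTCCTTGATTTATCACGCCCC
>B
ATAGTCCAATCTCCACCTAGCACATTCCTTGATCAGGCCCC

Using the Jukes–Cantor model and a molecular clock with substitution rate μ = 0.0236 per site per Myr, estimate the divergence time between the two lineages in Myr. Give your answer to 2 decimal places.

The sequences differ at 16 of 41 sites, so p = 16/41 ≈ 0.390244.
d = −(3/4) ln(1 − 4p/3) = −0.75 ln(1 − 0.520325) = −0.75 ln(0.479675)
  = −0.75 × (-0.734646) = 0.550985 substitutions/site.
Under a molecular clock d = 2μt, so t = d/(2μ) = 0.550985 / (2 × 0.0236) = 11.67 Myr.

11.67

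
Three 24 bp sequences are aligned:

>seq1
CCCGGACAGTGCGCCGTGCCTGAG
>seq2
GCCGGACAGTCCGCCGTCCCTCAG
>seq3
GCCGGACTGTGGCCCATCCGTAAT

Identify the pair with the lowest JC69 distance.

seq1 and seq2

seq1–seq2: 4/24 differ, p = 0.167, d = 0.188.
seq1–seq3: 9/24 differ, p = 0.375, d = 0.520.
seq2–seq3: 8/24 differ, p = 0.333, d = 0.441.
The smallest distance is between seq1 and seq2.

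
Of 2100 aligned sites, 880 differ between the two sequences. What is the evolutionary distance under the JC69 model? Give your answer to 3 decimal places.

p = 880/2100 ≈ 0.419048.
d = −(3/4) ln(1 − 4p/3) = −0.75 ln(1 − 0.558731) = −0.75 ln(0.441269)
  = −0.75 × (-0.818101) = 0.613576 substitutions/site.

0.614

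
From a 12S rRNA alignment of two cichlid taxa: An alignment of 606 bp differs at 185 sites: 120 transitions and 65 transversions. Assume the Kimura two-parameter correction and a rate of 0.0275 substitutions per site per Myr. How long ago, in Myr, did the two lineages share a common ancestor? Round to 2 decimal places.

7.46

P = 120/606 ≈ 0.19802 and Q = 65/606 ≈ 0.107261.
Under the Kimura two-parameter model, d = −½ ln(1 − 2P − Q) − ¼ ln(1 − 2Q).
1 − 2P − Q = 0.496699, giving −½ ln(0.496699) = 0.349886.
1 − 2Q = 0.785478, giving −¼ ln(0.785478) = 0.060366.
d = 0.349886 + 0.060366 = 0.410252.
Under a molecular clock d = 2μt, so t = d/(2μ) = 0.410252 / (2 × 0.0275) = 7.46 Myr.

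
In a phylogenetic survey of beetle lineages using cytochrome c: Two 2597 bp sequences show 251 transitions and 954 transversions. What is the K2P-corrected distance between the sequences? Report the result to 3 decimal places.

P = 251/2597 ≈ 0.09665 and Q = 954/2597 ≈ 0.367347.
Under the Kimura two-parameter model, d = −½ ln(1 − 2P − Q) − ¼ ln(1 − 2Q).
1 − 2P − Q = 0.439353, giving −½ ln(0.439353) = 0.411226.
1 − 2Q = 0.265306, giving −¼ ln(0.265306) = 0.331718.
d = 0.411226 + 0.331718 = 0.742944.

0.743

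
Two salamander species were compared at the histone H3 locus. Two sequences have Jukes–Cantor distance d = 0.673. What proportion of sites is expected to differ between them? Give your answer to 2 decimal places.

p = (3/4)(1 − e^(−4d/3)) = 0.75 × (1 − e^(-0.897333)) = 0.75 × (1 − 0.407655) = 0.444259.

0.44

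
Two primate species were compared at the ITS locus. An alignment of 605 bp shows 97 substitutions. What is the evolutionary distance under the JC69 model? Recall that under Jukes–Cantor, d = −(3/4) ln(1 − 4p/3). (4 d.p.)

p = 97/605 ≈ 0.160331.
d = −(3/4) ln(1 − 4p/3) = −0.75 ln(1 − 0.213775) = −0.75 ln(0.786225)
  = −0.75 × (-0.240512) = 0.180384 substitutions/site.

0.1804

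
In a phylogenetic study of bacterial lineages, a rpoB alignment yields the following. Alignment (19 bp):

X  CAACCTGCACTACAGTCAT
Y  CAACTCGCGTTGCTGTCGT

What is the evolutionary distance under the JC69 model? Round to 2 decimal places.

The sequences differ at 7 of 19 sites (5, 6, 9, 10, 12, 14, 18), so p = 7/19 ≈ 0.368421.
d = −(3/4) ln(1 − 4p/3) = −0.75 ln(1 − 0.491228) = −0.75 ln(0.508772)
  = −0.75 × (-0.675755) = 0.506816 substitutions/site.

0.51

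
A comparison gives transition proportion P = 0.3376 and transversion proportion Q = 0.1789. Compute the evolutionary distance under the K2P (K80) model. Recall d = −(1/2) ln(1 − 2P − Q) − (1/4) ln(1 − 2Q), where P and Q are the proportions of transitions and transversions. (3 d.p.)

Under the Kimura two-parameter model, d = −½ ln(1 − 2P − Q) − ¼ ln(1 − 2Q).
1 − 2P − Q = 0.1459, giving −½ ln(0.1459) = 0.962417.
1 − 2Q = 0.6422, giving −¼ ln(0.6422) = 0.110714.
d = 0.962417 + 0.110714 = 1.073131.

1.073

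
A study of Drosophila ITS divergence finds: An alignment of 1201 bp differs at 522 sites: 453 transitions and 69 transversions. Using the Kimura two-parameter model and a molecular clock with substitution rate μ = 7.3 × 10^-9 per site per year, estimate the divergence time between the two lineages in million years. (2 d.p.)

59.29

P = 453/1201 ≈ 0.377186 and Q = 69/1201 ≈ 0.057452.
Under the Kimura two-parameter model, d = −½ ln(1 − 2P − Q) − ¼ ln(1 − 2Q).
1 − 2P − Q = 0.188176, giving −½ ln(0.188176) = 0.835189.
1 − 2Q = 0.885096, giving −¼ ln(0.885096) = 0.030515.
d = 0.835189 + 0.030515 = 0.865704.
Under a molecular clock d = 2μt, so t = d/(2μ) = 0.865704 / (2 × 7.3 × 10^-9) = 59.29 million years.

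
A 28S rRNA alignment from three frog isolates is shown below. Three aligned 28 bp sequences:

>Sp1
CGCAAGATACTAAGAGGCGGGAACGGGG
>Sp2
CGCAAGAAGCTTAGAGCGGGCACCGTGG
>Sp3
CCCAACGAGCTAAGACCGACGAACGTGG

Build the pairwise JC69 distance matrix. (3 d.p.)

Sp1–Sp2: 8/28 sites differ → p ≈ 0.285714, d = −0.75 ln(1 − 0.380952) = 0.359679 ≈ 0.360.
Sp1–Sp3: 11/28 sites differ → p ≈ 0.392857, d = −0.75 ln(1 − 0.523809) = 0.556452 ≈ 0.556.
Sp2–Sp3: 9/28 sites differ → p ≈ 0.321429, d = −0.75 ln(1 − 0.428572) = 0.419713 ≈ 0.420.

d(Sp1,Sp2) = 0.360, d(Sp1,Sp3) = 0.556, d(Sp2,Sp3) = 0.420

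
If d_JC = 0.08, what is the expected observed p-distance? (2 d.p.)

0.08

p = (3/4)(1 − e^(−4d/3)) = 0.75 × (1 − e^(-0.106667)) = 0.75 × (1 − 0.898825) = 0.075881.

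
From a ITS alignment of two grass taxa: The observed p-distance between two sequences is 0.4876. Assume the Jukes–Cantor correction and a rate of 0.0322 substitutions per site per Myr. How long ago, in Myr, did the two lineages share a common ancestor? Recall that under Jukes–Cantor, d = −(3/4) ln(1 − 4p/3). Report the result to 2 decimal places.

12.23

d = −(3/4) ln(1 − 4p/3) = −0.75 ln(1 − 0.650133) = −0.75 ln(0.349867)
  = −0.75 × (-1.050202) = 0.787652 substitutions/site.
Under a molecular clock d = 2μt, so t = d/(2μ) = 0.787652 / (2 × 0.0322) = 12.23 Myr.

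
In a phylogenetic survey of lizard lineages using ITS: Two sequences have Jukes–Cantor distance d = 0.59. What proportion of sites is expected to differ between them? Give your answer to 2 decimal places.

p = (3/4)(1 − e^(−4d/3)) = 0.75 × (1 − e^(-0.786667)) = 0.75 × (1 − 0.455360) = 0.408480.

0.41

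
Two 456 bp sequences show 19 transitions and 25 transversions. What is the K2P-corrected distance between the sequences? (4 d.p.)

0.1034

P = 19/456 ≈ 0.041667 and Q = 25/456 ≈ 0.054825.
Under the Kimura two-parameter model, d = −½ ln(1 − 2P − Q) − ¼ ln(1 − 2Q).
1 − 2P − Q = 0.861841, giving −½ ln(0.861841) = 0.074342.
1 − 2Q = 0.89035, giving −¼ ln(0.89035) = 0.029035.
d = 0.074342 + 0.029035 = 0.103377.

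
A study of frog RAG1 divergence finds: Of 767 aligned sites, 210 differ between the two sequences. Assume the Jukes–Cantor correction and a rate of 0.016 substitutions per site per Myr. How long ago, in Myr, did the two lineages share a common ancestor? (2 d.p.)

p = 210/767 ≈ 0.273794.
d = −(3/4) ln(1 − 4p/3) = −0.75 ln(1 − 0.365059) = −0.75 ln(0.634941)
  = −0.75 × (-0.454223) = 0.340667 substitutions/site.
Under a molecular clock d = 2μt, so t = d/(2μ) = 0.340667 / (2 × 0.016) = 10.65 Myr.

10.65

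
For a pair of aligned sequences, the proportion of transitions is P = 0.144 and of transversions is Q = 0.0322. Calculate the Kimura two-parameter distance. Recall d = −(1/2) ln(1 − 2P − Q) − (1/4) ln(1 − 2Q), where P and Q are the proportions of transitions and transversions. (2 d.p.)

0.21

Under the Kimura two-parameter model, d = −½ ln(1 − 2P − Q) − ¼ ln(1 − 2Q).
1 − 2P − Q = 0.6798, giving −½ ln(0.6798) = 0.192978.
1 − 2Q = 0.9356, giving −¼ ln(0.9356) = 0.016642.
d = 0.192978 + 0.016642 = 0.209620.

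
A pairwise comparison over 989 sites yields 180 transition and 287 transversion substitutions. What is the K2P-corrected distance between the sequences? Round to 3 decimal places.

0.748

P = 180/989 ≈ 0.182002 and Q = 287/989 ≈ 0.290192.
Under the Kimura two-parameter model, d = −½ ln(1 − 2P − Q) − ¼ ln(1 − 2Q).
1 − 2P − Q = 0.345804, giving −½ ln(0.345804) = 0.530942.
1 − 2Q = 0.419616, giving −¼ ln(0.419616) = 0.217104.
d = 0.530942 + 0.217104 = 0.748046.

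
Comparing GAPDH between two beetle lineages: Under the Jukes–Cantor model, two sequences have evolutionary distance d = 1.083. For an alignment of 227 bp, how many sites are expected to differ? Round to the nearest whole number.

130

Invert JC69: p = (3/4)(1 − e^(−4d/3)) = 0.75 × (1 − e^(-1.444)) = 0.75 × (1 − 0.235982) = 0.573014.
Expected differing sites = pL ≈ 0.573014 × 227 = 130.074178 ≈ 130.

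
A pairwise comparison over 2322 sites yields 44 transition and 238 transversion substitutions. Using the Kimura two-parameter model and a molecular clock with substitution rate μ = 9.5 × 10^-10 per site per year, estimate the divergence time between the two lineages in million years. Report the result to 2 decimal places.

70.00

P = 44/2322 ≈ 0.018949 and Q = 238/2322 ≈ 0.102498.
Under the Kimura two-parameter model, d = −½ ln(1 − 2P − Q) − ¼ ln(1 − 2Q).
1 − 2P − Q = 0.859604, giving −½ ln(0.859604) = 0.075642.
1 − 2Q = 0.795004, giving −¼ ln(0.795004) = 0.057352.
d = 0.075642 + 0.057352 = 0.132994.
Under a molecular clock d = 2μt, so t = d/(2μ) = 0.132994 / (2 × 9.5 × 10^-10) = 70.00 million years.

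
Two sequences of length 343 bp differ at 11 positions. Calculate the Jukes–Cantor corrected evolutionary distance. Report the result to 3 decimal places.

0.033

p = 11/343 ≈ 0.03207.
d = −(3/4) ln(1 − 4p/3) = −0.75 ln(1 − 0.04276) = −0.75 ln(0.95724)
  = −0.75 × (-0.043701) = 0.032776 substitutions/site.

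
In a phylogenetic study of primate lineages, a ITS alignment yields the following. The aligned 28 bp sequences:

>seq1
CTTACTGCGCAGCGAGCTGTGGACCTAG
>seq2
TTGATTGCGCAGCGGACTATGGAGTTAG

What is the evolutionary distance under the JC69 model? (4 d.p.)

The sequences differ at 8 of 28 sites (1, 3, 5, 15, 16, 19, 24, 25), so p = 8/28 ≈ 0.285714.
d = −(3/4) ln(1 − 4p/3) = −0.75 ln(1 − 0.380952) = −0.75 ln(0.619048)
  = −0.75 × (-0.479572) = 0.359679 substitutions/site.

0.3597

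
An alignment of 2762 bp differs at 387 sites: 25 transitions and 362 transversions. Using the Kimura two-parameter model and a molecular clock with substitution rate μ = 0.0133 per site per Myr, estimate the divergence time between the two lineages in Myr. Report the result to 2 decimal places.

P = 25/2762 ≈ 0.009051 and Q = 362/2762 ≈ 0.131064.
Under the Kimura two-parameter model, d = −½ ln(1 − 2P − Q) − ¼ ln(1 − 2Q).
1 − 2P − Q = 0.850834, giving −½ ln(0.850834) = 0.080769.
1 − 2Q = 0.737872, giving −¼ ln(0.737872) = 0.075996.
d = 0.080769 + 0.075996 = 0.156765.
Under a molecular clock d = 2μt, so t = d/(2μ) = 0.156765 / (2 × 0.0133) = 5.89 Myr.

5.89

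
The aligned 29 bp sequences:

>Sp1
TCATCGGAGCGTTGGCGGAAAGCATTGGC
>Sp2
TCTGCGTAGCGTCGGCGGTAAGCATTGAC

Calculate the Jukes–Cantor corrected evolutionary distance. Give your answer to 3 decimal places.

The sequences differ at 6 of 29 sites (3, 4, 7, 13, 19, 28), so p = 6/29 ≈ 0.206897.
d = −(3/4) ln(1 − 4p/3) = −0.75 ln(1 − 0.275863) = −0.75 ln(0.724137)
  = −0.75 × (-0.322775) = 0.242081 substitutions/site.

0.242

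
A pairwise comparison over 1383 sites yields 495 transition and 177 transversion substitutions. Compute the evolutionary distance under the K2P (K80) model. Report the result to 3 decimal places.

1.002

P = 495/1383 ≈ 0.357918 and Q = 177/1383 ≈ 0.127983.
Under the Kimura two-parameter model, d = −½ ln(1 − 2P − Q) − ¼ ln(1 − 2Q).
1 − 2P − Q = 0.156181, giving −½ ln(0.156181) = 0.928370.
1 − 2Q = 0.744034, giving −¼ ln(0.744034) = 0.073917.
d = 0.928370 + 0.073917 = 1.002287.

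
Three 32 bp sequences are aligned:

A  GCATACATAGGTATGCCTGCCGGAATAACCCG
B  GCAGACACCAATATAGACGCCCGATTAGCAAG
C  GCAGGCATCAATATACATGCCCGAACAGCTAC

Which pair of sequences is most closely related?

A–B: 14/32 differ, p = 0.438, d = 0.657.
A–C: 13/32 differ, p = 0.406, d = 0.585.
B–C: 8/32 differ, p = 0.250, d = 0.304.
The smallest distance is between B and C.

B and C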